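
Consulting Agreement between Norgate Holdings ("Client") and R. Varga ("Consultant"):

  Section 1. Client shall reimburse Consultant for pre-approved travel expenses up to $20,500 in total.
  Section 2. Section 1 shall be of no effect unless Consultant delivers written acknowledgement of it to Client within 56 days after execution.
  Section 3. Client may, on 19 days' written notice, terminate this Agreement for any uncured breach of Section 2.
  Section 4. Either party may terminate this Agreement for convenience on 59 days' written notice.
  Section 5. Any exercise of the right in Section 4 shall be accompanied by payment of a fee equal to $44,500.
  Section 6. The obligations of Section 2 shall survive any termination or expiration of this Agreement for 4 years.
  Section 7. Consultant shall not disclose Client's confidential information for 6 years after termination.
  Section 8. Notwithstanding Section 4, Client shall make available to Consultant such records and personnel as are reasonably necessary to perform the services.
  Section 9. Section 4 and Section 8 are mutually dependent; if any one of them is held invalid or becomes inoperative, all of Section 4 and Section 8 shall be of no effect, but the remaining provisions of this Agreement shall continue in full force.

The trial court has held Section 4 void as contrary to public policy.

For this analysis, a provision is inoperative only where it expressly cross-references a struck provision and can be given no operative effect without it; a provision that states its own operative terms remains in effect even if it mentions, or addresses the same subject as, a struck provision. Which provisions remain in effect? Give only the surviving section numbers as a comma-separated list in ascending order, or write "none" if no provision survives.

Section 4 is struck. Section 5 merely fixes the exercise fee for Section 4; with Section 4 gone it has nothing to operate on and falls away. Section 9 declares Section 4 and Section 8 mutually dependent; since one of them has fallen, all of them are of no effect. That brings down Section 8 as well. The remainder continues in force under Section 9. The provisions still in force are Section 1, Section 2, Section 3, Section 6, Section 7, and Section 9.

1, 2, 3, 6, 7, 9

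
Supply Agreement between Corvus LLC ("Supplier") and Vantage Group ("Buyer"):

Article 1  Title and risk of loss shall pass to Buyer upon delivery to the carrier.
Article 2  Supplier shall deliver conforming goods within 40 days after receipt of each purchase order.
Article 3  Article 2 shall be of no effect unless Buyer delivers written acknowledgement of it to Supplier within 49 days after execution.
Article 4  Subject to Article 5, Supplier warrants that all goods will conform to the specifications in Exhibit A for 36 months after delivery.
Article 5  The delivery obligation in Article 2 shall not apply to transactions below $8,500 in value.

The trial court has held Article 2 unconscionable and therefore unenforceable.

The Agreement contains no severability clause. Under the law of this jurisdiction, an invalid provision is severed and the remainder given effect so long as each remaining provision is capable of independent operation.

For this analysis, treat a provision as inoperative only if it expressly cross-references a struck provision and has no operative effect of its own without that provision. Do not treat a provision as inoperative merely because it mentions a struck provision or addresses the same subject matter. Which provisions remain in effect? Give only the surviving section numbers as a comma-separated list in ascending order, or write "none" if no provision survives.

Article 2 is struck. The only function of Article 3 is the acknowledgement condition for Article 2, so it cannot stand once Article 2 is removed. Article 5 has no operative effect of its own apart from Article 2 and is therefore inoperative. Although Article 4 refers to Article 5, its operative terms do not depend on Article 5, so it remains in effect. With no severability clause, the stated default rule severs what cannot stand and enforces each remaining provision that can operate on its own. The provisions still in force are Article 1 and Article 4.

1, 4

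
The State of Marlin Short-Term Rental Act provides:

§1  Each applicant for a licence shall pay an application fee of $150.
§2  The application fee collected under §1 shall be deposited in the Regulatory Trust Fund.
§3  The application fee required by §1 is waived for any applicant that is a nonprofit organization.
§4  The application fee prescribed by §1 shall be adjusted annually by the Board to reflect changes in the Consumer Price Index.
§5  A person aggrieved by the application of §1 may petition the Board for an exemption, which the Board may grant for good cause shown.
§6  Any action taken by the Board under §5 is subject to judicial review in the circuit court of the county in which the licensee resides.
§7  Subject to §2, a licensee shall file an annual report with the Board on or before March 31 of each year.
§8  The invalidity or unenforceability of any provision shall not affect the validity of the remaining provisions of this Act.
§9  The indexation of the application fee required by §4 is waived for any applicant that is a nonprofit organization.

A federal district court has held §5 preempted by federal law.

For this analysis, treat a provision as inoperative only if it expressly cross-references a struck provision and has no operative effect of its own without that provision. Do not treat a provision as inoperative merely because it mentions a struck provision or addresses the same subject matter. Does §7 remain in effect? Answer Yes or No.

§5 is struck. The only function of §6 is the judicial-review right for §5, so it cannot stand once §5 is removed. Under the severability clause in §8, the remaining provisions continue in force. That leaves §1, §2, §3, §4, §7, §8, and §9 in effect. §7 is among the surviving provisions, so the answer is yes.

Yes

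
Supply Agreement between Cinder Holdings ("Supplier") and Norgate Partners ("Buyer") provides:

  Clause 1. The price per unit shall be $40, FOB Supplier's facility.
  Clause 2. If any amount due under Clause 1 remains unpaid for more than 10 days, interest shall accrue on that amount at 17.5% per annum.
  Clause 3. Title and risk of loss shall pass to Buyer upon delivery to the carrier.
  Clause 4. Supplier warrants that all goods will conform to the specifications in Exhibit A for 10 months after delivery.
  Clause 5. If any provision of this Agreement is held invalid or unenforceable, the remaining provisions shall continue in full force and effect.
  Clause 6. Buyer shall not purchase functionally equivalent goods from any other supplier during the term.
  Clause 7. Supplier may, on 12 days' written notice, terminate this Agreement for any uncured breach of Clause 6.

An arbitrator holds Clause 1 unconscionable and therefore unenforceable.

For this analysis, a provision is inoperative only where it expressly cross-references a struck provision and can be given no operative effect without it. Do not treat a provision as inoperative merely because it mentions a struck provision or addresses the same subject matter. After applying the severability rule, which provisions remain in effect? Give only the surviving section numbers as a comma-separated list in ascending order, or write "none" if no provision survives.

Clause 1 is struck. Clause 2 has no operative effect of its own apart from Clause 1 and is therefore inoperative. Under the severability clause in Clause 5, the remaining provisions continue in force. That leaves Clause 3, Clause 4, Clause 5, Clause 6, and Clause 7 in effect.

3, 4, 5, 6, 7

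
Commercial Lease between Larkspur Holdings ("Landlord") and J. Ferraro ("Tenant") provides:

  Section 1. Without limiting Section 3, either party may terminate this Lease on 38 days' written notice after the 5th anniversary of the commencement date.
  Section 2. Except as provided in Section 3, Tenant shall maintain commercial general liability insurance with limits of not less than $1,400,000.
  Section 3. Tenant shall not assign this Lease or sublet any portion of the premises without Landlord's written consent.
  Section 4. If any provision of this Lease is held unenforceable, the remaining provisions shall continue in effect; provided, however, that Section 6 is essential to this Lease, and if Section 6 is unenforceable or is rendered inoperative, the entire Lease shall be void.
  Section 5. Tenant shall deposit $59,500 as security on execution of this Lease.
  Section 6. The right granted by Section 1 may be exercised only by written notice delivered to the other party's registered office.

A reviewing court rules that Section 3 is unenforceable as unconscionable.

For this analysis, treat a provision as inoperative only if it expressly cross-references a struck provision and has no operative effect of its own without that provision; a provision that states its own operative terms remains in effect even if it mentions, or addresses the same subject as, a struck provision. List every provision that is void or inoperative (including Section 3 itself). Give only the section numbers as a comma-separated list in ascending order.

3

Section 3 is struck. Although Section 2 refers to Section 3, its operative terms do not depend on Section 3, so it remains in effect. Section 1 mentions Section 3 but its own obligation stands independently of Section 3, so Section 1 is not affected. No other provision's operative terms depend on Section 3. Section 4 makes Section 6 an essential term, but Section 6 is unaffected, so the severability proviso in Section 4 preserves the remaining provisions. Section 1, Section 2, Section 4, Section 5, and Section 6 remain in effect.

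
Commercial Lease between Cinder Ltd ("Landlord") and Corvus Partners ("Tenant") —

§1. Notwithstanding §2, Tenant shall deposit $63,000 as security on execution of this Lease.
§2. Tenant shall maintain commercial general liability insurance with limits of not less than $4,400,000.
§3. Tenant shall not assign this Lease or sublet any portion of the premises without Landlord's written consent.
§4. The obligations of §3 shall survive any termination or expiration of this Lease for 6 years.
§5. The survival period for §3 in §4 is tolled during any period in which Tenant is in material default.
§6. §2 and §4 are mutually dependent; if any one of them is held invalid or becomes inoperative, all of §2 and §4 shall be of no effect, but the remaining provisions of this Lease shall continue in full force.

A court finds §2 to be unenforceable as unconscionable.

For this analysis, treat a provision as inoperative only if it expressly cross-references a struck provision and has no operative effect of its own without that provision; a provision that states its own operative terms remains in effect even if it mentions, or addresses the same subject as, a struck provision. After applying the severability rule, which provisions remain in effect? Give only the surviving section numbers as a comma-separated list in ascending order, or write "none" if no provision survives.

1, 3, 6

§2 is struck. Although §1 refers to §2, its operative terms do not depend on §2, so it remains in effect. No other provision's operative terms depend on §2. §6 declares §2 and §4 mutually dependent; since one of them has fallen, all of them are of no effect. That brings down §4 as well. §5 in turn depends solely on a provision now struck and likewise falls. The remainder continues in force under §6. §1, §3, and §6 remain in effect.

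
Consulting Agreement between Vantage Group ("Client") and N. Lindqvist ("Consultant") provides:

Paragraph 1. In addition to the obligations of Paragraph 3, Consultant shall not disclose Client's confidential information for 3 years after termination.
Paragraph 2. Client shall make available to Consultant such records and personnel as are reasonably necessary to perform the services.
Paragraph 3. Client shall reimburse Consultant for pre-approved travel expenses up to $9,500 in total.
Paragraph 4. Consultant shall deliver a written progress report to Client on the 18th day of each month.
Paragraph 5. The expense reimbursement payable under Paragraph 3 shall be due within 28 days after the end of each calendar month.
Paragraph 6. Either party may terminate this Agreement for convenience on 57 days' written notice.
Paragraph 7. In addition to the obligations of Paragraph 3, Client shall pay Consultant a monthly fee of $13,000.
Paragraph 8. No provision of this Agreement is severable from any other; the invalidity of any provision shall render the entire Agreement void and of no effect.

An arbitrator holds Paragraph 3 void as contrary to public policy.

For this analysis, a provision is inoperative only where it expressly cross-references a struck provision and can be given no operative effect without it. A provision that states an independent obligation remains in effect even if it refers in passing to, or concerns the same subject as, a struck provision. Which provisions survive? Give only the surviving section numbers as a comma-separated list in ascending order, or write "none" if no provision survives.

none

Paragraph 3 is struck. Paragraph 5 operates only by reference to Paragraph 3, so it falls with Paragraph 3. Paragraph 8 provides that the Agreement is not severable, so the invalidity of any one provision voids the entire Agreement. No provision of the Agreement survives.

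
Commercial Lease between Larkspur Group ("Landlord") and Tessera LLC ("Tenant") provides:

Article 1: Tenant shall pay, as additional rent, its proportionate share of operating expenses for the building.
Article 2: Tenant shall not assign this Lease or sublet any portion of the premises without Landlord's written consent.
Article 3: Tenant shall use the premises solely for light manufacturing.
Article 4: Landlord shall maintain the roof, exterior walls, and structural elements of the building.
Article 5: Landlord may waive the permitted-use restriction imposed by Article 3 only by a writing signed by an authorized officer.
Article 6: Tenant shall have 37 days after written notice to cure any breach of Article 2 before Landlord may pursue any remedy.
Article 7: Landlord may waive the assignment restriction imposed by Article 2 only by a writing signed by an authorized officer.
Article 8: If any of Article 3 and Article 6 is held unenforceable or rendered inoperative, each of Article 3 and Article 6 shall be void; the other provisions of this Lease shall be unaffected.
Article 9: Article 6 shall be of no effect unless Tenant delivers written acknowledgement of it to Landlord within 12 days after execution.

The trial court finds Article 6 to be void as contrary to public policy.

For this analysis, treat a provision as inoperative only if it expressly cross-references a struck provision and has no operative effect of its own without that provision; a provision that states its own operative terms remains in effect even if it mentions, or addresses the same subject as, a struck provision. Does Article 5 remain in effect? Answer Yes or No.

Article 6 is struck. Article 9 has no operative effect of its own apart from Article 6 and is therefore inoperative. Article 8 declares Article 3 and Article 6 mutually dependent; since one of them has fallen, all of them are of no effect. That brings down Article 3 as well. Article 5 in turn depends solely on a provision now struck and likewise falls. The remainder continues in force under Article 8. That leaves Article 1, Article 2, Article 4, Article 7, and Article 8 in effect. Article 5 is among the inoperative provisions, so the answer is no.

No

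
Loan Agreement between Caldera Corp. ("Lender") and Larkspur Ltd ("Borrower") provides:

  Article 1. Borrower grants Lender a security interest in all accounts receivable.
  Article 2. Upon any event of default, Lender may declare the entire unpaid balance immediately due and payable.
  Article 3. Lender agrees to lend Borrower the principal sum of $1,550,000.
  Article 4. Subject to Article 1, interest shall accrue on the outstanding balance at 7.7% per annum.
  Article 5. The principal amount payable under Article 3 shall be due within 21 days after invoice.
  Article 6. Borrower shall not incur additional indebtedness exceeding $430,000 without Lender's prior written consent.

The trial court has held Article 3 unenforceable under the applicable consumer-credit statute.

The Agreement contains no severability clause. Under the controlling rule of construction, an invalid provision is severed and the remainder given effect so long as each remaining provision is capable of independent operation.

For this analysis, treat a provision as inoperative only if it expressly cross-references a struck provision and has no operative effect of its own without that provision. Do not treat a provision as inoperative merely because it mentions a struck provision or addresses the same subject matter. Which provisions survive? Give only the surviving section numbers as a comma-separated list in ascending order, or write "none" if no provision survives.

Article 3 is struck. Article 5 operates only by reference to Article 3, so it falls with Article 3. With no severability clause, the stated default rule severs what cannot stand and enforces each remaining provision that can operate on its own. Article 1, Article 2, Article 4, and Article 6 remain in effect.

1, 2, 4, 6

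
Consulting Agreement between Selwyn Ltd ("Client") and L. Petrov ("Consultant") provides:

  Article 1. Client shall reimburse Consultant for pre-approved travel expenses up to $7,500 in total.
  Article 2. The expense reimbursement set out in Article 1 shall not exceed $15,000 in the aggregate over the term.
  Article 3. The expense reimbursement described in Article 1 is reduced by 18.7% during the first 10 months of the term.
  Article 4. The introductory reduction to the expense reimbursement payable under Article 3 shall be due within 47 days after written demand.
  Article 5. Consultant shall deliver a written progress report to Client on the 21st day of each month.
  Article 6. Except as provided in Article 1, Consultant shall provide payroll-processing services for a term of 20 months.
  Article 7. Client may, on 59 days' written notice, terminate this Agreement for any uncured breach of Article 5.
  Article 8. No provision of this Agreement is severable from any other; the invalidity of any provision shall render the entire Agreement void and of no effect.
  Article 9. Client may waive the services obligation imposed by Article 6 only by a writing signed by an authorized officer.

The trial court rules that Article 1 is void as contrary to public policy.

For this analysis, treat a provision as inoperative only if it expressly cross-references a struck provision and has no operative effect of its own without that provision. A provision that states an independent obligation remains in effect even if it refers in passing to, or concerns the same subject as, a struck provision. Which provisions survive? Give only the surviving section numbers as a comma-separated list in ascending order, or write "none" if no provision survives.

none

Article 1 is struck. Article 2 does nothing except set the aggregate cap on the expense reimbursement by reference to Article 1; with Article 1 gone it has no independent effect and is inoperative. Article 3 does nothing except set the introductory reduction to the expense reimbursement by reference to Article 1; with Article 1 gone it has no independent effect and is inoperative. Article 4 has no operative effect of its own apart from Article 3 and is therefore inoperative. Article 8 provides that the Agreement is not severable, so the invalidity of any one provision voids the entire Agreement. No provision of the Agreement survives.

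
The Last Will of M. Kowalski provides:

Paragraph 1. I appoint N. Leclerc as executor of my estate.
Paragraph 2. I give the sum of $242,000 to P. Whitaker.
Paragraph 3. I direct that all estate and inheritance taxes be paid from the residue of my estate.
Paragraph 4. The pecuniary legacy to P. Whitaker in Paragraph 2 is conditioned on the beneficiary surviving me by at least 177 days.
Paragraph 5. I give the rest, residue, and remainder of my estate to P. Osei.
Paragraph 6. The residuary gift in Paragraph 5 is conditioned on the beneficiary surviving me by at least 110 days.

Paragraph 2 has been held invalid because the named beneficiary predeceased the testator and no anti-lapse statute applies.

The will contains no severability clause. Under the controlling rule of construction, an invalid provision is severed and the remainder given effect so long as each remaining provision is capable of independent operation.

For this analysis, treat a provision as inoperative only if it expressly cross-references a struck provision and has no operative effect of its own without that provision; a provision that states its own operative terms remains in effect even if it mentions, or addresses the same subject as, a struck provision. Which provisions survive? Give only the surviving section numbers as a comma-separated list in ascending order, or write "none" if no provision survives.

Paragraph 2 is struck. Paragraph 4 has no operative effect of its own apart from Paragraph 2 and is therefore inoperative. With no severability clause, the stated default rule severs what cannot stand and enforces each remaining provision that can operate on its own. Paragraph 1, Paragraph 3, Paragraph 5, and Paragraph 6 remain in effect.

1, 3, 5, 6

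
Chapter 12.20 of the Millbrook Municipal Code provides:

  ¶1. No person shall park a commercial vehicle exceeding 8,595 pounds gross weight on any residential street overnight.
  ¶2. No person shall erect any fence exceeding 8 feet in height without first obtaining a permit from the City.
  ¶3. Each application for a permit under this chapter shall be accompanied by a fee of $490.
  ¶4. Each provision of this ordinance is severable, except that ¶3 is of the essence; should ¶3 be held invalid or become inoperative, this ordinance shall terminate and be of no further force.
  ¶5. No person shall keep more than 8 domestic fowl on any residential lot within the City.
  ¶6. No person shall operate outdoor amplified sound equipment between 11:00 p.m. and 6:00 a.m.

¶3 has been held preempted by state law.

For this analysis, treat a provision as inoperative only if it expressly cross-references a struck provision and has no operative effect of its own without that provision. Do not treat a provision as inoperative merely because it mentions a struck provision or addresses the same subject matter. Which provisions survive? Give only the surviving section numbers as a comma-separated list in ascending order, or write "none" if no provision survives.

¶3 is struck. No other provision's operative terms depend on ¶3. ¶4 makes ¶3 an essential term, and ¶3 is the provision held invalid; under ¶4, the entire ordinance is therefore void. No provision of the ordinance survives.

none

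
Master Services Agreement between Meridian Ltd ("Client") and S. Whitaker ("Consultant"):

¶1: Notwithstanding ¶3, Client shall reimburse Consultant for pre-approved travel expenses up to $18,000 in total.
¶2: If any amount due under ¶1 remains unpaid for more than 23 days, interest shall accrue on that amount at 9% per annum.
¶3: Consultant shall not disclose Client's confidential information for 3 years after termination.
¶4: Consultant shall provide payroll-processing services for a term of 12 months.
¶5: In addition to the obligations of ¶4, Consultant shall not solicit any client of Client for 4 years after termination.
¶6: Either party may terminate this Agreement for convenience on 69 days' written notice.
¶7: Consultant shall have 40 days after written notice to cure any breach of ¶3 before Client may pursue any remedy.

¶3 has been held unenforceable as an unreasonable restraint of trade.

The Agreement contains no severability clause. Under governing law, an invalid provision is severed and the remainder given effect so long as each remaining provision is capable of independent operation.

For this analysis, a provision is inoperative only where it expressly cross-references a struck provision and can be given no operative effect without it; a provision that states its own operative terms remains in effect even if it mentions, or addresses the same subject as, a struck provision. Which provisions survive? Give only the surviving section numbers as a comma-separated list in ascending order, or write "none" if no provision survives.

1, 2, 4, 5, 6

¶3 is struck. ¶7 merely fixes the cure period for breach of ¶3; with ¶3 gone it has nothing to operate on and falls away. ¶1 mentions ¶3 but its own obligation stands independently of ¶3, so ¶1 is not affected. Under the stated default rule, only provisions that cannot operate independently fall away; the rest are enforced. ¶1, ¶2, ¶4, ¶5, and ¶6 remain in effect.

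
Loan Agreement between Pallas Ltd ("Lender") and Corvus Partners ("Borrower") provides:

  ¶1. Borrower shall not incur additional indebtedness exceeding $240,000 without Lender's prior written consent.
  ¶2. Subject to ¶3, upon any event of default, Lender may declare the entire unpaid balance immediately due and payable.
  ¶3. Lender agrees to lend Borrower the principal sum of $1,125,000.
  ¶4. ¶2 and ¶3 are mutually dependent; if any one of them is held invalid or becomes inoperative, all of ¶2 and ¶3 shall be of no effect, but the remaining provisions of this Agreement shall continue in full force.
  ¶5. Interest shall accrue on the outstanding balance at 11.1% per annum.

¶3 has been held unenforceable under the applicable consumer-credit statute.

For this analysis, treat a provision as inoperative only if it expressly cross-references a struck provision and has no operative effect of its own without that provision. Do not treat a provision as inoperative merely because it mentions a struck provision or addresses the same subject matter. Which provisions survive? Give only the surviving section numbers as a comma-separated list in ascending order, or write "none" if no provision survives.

¶3 is struck. No other provision's operative terms depend on ¶3. ¶4 declares ¶2 and ¶3 mutually dependent; since one of them has fallen, all of them are of no effect. That brings down ¶2 as well. The remainder continues in force under ¶4. The provisions still in force are ¶1, ¶4, and ¶5.

1, 4, 5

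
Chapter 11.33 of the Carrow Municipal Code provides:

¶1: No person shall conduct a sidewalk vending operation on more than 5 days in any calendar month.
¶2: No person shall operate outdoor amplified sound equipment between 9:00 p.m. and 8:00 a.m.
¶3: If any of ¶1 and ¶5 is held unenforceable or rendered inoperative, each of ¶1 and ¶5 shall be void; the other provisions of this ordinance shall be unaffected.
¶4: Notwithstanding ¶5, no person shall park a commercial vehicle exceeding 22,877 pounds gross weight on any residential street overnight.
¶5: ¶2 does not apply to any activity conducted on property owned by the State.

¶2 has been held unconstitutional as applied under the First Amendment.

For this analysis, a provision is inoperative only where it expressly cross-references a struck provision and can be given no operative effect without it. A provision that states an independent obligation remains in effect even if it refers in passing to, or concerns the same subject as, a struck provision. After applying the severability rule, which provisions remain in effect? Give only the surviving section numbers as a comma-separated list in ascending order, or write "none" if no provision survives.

¶2 is struck. ¶5 merely fixes the public-property exemption from ¶2; with ¶2 gone it has nothing to operate on and falls away. Although ¶4 refers to ¶5, its operative terms do not depend on ¶5, so it remains in effect. ¶3 declares ¶1 and ¶5 mutually dependent; since one of them has fallen, all of them are of no effect. That brings down ¶1 as well. The remainder continues in force under ¶3. The provisions still in force are ¶3 and ¶4.

3, 4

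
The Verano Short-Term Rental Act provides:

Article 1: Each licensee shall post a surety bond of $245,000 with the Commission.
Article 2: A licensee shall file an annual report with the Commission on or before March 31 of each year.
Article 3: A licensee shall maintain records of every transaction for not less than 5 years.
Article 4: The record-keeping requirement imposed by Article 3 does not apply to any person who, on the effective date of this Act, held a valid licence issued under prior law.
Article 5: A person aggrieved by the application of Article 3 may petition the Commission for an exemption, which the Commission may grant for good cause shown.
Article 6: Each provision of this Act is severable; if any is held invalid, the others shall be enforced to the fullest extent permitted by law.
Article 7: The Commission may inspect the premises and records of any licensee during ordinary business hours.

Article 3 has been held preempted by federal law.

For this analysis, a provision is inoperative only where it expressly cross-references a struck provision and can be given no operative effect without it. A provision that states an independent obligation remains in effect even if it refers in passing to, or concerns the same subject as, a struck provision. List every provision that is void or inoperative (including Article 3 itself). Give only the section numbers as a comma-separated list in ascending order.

Article 3 is struck. Article 4 operates only by reference to Article 3, so it falls with Article 3. Article 5 operates only by reference to Article 3, so it falls with Article 3. Article 6 is a severability clause and preserves every provision that can still be given independent effect. The provisions still in force are Article 1, Article 2, Article 6, and Article 7.

3, 4, 5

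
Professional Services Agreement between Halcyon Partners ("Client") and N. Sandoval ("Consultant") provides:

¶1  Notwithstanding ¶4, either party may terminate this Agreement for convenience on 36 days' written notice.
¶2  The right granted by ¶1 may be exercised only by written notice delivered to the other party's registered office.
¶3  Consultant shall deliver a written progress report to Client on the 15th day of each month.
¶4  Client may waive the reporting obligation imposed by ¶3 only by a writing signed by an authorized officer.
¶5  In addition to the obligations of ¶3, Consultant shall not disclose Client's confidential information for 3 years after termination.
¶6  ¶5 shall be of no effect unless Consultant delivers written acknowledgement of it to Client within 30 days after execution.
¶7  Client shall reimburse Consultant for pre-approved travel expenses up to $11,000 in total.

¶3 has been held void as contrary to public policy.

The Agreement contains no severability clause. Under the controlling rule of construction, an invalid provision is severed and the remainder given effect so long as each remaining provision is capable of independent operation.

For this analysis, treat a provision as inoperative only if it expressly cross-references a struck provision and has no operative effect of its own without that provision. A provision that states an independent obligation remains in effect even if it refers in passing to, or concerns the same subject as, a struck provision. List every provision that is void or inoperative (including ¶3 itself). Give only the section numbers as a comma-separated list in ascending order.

3, 4

¶3 is struck. The only function of ¶4 is the waiver condition for ¶3, so it cannot stand once ¶3 is removed. Although ¶1 refers to ¶4, its operative terms do not depend on ¶4, so it remains in effect. Although ¶5 refers to ¶3, its operative terms do not depend on ¶3, so it remains in effect. Under the stated default rule, only provisions that cannot operate independently fall away; the rest are enforced. That leaves ¶1, ¶2, ¶5, ¶6, and ¶7 in effect.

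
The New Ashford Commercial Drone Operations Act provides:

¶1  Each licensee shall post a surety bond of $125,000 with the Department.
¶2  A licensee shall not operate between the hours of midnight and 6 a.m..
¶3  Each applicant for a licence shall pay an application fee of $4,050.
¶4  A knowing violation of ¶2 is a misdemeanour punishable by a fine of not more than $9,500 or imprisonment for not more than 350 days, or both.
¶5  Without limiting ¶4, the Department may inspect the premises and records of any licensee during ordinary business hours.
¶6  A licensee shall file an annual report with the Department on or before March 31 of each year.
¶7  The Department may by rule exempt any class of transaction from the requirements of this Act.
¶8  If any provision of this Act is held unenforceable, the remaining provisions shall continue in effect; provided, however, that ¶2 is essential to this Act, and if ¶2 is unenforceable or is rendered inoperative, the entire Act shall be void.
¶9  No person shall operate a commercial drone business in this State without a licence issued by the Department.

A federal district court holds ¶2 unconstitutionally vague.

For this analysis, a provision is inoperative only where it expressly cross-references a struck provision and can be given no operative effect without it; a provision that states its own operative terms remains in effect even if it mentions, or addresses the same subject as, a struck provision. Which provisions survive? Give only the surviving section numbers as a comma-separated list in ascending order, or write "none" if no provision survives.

¶2 is struck. ¶4 merely fixes the criminal penalty for violating ¶2; with ¶2 gone it has nothing to operate on and falls away. ¶8 makes ¶2 an essential term, and ¶2 is the provision held invalid; under ¶8, the entire Act is therefore void. No provision of the Act survives.

none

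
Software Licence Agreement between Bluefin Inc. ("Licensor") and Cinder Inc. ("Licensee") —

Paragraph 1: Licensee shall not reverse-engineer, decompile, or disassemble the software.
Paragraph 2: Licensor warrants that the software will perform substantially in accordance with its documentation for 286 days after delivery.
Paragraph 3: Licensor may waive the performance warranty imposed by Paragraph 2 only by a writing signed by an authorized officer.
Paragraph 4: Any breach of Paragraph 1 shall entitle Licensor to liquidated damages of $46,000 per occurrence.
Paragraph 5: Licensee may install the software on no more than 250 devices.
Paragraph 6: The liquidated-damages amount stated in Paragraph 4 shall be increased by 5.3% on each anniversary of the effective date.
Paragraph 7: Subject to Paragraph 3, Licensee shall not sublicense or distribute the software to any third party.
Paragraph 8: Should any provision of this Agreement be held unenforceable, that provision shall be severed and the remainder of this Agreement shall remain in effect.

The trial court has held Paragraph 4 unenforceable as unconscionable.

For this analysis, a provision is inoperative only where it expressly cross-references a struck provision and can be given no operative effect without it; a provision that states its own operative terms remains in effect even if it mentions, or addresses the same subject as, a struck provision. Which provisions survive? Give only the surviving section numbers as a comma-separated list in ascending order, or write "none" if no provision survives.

1, 2, 3, 5, 7, 8

Paragraph 4 is struck. Paragraph 6 does nothing except set the escalation of the liquidated-damages amount by reference to Paragraph 4; with Paragraph 4 gone it has no independent effect and is inoperative. Under the severability clause in Paragraph 8, the remaining provisions continue in force. The provisions still in force are Paragraph 1, Paragraph 2, Paragraph 3, Paragraph 5, Paragraph 7, and Paragraph 8.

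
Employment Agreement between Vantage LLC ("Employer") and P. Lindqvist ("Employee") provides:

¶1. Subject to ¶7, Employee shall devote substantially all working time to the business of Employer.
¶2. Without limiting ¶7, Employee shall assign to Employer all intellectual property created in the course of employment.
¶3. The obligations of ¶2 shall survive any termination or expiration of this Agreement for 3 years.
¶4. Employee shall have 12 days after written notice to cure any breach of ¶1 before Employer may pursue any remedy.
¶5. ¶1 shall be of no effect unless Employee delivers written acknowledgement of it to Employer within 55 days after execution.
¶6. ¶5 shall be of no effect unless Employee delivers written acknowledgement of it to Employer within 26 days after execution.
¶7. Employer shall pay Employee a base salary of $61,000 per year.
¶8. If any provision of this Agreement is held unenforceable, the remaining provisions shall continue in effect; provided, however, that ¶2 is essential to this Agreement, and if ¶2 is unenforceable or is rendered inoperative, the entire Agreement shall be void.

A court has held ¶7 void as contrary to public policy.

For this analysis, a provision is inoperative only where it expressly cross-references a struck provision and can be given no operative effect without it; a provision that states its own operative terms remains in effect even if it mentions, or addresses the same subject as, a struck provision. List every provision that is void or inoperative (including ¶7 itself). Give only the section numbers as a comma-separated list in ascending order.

7

¶7 is struck. Although ¶1 refers to ¶7, its operative terms do not depend on ¶7, so it remains in effect. Although ¶2 refers to ¶7, its operative terms do not depend on ¶7, so it remains in effect. Nothing else in the Agreement is defined by reference to ¶7. ¶8 makes ¶2 an essential term, but ¶2 is unaffected, so the severability proviso in ¶8 preserves the remaining provisions. That leaves ¶1, ¶2, ¶3, ¶4, ¶5, ¶6, and ¶8 in effect.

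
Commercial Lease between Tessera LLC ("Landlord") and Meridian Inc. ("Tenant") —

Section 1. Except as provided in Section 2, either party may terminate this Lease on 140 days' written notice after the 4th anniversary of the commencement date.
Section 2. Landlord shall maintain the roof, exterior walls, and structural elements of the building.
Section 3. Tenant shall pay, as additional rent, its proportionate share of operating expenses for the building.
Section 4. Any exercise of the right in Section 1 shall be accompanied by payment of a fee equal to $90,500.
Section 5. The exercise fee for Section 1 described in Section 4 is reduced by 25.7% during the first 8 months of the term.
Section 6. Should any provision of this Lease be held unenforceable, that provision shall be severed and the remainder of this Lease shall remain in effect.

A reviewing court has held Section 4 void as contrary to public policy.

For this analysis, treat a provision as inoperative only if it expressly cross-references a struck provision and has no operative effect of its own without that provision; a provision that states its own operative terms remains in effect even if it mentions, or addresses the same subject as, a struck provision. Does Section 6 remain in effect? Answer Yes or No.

Section 4 is struck. Section 5 operates only by reference to Section 4, so it falls with Section 4. Section 6 is a severability clause and preserves every provision that can still be given independent effect. The provisions still in force are Section 1, Section 2, Section 3, and Section 6. Section 6 is among the surviving provisions, so the answer is yes.

Yes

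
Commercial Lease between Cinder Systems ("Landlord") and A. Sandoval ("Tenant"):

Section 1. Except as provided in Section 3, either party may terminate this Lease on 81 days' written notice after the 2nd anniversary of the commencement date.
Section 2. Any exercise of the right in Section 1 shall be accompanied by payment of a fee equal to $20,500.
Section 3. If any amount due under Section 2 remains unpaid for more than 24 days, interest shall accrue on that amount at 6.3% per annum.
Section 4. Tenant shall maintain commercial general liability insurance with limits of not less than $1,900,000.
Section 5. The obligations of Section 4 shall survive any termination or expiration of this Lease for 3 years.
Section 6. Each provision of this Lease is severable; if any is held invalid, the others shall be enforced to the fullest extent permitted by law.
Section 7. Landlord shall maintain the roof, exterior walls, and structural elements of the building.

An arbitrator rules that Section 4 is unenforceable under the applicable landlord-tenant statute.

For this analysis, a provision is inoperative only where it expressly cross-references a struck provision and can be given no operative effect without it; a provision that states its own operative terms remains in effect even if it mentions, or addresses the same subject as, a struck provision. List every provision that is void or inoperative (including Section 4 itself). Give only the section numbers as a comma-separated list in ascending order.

Section 4 is struck. Section 5 has no operative effect of its own apart from Section 4 and is therefore inoperative. Section 6 is a severability clause and preserves every provision that can still be given independent effect. The provisions still in force are Section 1, Section 2, Section 3, Section 6, and Section 7.

4, 5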